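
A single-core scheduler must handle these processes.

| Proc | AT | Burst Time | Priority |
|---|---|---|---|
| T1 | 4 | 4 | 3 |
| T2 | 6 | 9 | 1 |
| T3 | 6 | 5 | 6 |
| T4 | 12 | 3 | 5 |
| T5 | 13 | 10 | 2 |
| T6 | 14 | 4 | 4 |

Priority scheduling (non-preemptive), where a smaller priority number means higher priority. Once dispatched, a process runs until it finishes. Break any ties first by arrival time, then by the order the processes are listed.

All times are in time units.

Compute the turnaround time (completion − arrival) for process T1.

Timeline: | idle 0-4 | T1 4-8 | T2 8-17 | T5 17-27 | T6 27-31 | T4 31-34 | T3 34-39 |
Completion: T1=8  T2=17  T3=39  T4=34  T5=27  T6=31
Turnaround (C−A): T1=4  T2=11  T3=33  T4=22  T5=14  T6=17
Turnaround(T1) = completion − arrival = 8 − 4 = 4

4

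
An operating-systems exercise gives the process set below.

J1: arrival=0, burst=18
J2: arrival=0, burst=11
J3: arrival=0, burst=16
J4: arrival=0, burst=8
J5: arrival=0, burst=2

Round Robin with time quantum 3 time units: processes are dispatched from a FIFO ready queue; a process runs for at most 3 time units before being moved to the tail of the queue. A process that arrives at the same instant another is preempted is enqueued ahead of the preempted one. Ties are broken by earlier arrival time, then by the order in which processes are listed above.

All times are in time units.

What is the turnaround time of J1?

Schedule: | J1 0-3 | J2 3-6 | J3 6-9 | J4 9-12 | J5 12-14 | J1 14-17 | J2 17-20 | J3 20-23 | J4 23-26 | J1 26-29 | J2 29-32 | J3 32-35 | J4 35-37 | J1 37-40 | J2 40-42 | J3 42-45 | J1 45-48 | J3 48-51 | J1 51-54 | J3 54-55 |
Completion: J1=54  J2=42  J3=55  J4=37  J5=14
Turnaround (C−A): J1=54  J2=42  J3=55  J4=37  J5=14
Turnaround(J1) = completion − arrival = 54 − 0 = 54

54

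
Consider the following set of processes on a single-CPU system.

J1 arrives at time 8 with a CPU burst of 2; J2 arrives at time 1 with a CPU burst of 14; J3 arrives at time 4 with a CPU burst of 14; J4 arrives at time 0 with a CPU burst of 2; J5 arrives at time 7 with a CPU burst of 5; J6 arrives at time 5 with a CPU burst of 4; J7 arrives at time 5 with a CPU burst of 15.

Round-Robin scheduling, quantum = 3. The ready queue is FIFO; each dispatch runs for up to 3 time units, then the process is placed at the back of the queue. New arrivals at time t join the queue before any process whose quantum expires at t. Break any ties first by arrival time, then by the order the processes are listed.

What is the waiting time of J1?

12

Schedule: | J4 0-2 | J2 2-5 | J3 5-8 | J6 8-11 | J7 11-14 | J2 14-17 | J5 17-20 | J1 20-22 | J3 22-25 | J6 25-26 | J7 26-29 | J2 29-32 | J5 32-34 | J3 34-37 | J7 37-40 | J2 40-43 | J3 43-46 | J7 46-49 | J2 49-51 | J3 51-53 | J7 53-56 |
Completion: J1=22  J2=51  J3=53  J4=2  J5=34  J6=26  J7=56
Waiting(J1) = turnaround − burst = 14 − 2 = 12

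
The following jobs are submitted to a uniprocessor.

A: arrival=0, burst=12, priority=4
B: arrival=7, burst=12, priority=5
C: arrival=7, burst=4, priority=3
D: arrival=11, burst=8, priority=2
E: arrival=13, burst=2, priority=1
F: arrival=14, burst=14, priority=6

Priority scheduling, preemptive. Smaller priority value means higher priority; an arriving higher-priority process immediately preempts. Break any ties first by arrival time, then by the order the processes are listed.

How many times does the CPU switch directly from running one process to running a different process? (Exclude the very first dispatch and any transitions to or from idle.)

Gantt: | A 0-7 | C 7-11 | D 11-13 | E 13-15 | D 15-21 | A 21-26 | B 26-38 | F 38-52 |
Completion: A=26  B=38  C=11  D=21  E=15  F=52

7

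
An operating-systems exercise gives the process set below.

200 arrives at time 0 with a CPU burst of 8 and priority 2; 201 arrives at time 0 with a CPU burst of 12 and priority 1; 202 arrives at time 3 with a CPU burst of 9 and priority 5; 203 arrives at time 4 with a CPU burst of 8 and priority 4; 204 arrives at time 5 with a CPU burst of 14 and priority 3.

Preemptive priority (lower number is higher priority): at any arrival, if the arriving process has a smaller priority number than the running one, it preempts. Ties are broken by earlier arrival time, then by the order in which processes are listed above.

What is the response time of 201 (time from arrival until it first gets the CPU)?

Schedule: | 201 0-12 | 200 12-20 | 204 20-34 | 203 34-42 | 202 42-51 |
Completion: 200=20  201=12  202=51  203=42  204=34
Response(201) = first start − arrival = 0 − 0 = 0

0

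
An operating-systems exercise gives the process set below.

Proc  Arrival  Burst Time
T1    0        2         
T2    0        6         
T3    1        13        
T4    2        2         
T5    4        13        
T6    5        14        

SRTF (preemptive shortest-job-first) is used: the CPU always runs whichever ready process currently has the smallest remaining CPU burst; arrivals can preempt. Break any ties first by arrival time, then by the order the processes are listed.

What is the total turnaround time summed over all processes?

Timeline: | T1 0-2 | T4 2-4 | T2 4-10 | T3 10-23 | T5 23-36 | T6 36-50 |
Completion: T1=2  T2=10  T3=23  T4=4  T5=36  T6=50
Turnaround (C−A): T1=2  T2=10  T3=22  T4=2  T5=32  T6=45
Turnaround = completion − arrival: T1=2, T2=10, T3=22, T4=2, T5=32, T6=45
Total turnaround = 2 + 10 + 22 + 2 + 32 + 45 = 113

113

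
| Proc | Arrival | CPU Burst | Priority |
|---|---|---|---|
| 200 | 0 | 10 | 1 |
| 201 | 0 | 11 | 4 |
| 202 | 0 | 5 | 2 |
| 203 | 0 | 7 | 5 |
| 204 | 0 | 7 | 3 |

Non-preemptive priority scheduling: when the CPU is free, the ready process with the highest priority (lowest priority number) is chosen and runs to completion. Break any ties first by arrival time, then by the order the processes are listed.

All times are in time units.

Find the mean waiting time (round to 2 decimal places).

Schedule: | 200 0-10 | 202 10-15 | 204 15-22 | 201 22-33 | 203 33-40 |
Completion: 200=10  201=33  202=15  203=40  204=22
Waiting times: 200=0, 201=22, 202=10, 203=33, 204=15
Average waiting = (0+22+10+33+15) / 5 = 80/5 = 16.00

16.00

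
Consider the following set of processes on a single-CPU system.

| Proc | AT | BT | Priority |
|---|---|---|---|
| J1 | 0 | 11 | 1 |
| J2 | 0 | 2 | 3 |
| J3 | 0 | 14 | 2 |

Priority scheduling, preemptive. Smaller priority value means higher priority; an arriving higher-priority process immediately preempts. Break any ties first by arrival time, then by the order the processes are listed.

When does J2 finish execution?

27

Schedule: | J1 0-11 | J3 11-25 | J2 25-27 |
Completion: J1=11  J2=27  J3=25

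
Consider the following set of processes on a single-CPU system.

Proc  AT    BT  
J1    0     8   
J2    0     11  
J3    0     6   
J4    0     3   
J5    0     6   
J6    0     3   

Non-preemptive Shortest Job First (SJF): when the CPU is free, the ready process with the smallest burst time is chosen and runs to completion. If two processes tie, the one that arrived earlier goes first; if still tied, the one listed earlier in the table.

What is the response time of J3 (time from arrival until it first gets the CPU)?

6

Timeline: | J4 0-3 | J6 3-6 | J3 6-12 | J5 12-18 | J1 18-26 | J2 26-37 |
Completion: J1=26  J2=37  J3=12  J4=3  J5=18  J6=6
Response(J3) = first start − arrival = 6 − 0 = 6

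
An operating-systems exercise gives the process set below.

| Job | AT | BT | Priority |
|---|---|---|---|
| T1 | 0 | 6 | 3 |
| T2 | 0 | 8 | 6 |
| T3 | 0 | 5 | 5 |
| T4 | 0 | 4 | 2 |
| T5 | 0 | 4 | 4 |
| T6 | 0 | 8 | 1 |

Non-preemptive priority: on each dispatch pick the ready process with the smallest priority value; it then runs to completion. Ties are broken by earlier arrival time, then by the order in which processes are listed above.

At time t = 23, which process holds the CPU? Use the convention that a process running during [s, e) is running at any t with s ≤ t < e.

T3

Schedule: | T6 0-8 | T4 8-12 | T1 12-18 | T5 18-22 | T3 22-27 | T2 27-35 |
Completion: T1=18  T2=35  T3=27  T4=12  T5=22  T6=8
Turnaround (C−A): T1=18  T2=35  T3=27  T4=12  T5=22  T6=8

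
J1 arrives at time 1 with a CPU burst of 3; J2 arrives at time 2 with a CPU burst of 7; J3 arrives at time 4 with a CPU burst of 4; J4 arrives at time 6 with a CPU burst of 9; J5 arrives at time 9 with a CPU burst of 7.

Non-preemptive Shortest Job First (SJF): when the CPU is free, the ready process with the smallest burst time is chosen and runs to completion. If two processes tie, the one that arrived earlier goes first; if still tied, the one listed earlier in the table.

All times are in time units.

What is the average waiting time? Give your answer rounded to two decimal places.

Timeline: | idle 0-1 | J1 1-4 | J3 4-8 | J2 8-15 | J5 15-22 | J4 22-31 |
Completion: J1=4  J2=15  J3=8  J4=31  J5=22
Waiting times: J1=0, J2=6, J3=0, J4=16, J5=6
Average waiting = (0+6+0+16+6) / 5 = 28/5 = 5.60

5.60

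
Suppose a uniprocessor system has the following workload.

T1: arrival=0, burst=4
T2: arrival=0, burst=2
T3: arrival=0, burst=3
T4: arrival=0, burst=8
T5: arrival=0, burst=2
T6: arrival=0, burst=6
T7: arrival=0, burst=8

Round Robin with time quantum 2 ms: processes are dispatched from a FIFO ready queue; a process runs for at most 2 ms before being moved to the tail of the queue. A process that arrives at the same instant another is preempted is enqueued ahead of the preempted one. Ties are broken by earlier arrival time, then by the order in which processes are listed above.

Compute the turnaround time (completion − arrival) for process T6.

Timeline: | T1 0-2 | T2 2-4 | T3 4-6 | T4 6-8 | T5 8-10 | T6 10-12 | T7 12-14 | T1 14-16 | T3 16-17 | T4 17-19 | T6 19-21 | T7 21-23 | T4 23-25 | T6 25-27 | T7 27-29 | T4 29-31 | T7 31-33 |
Completion: T1=16  T2=4  T3=17  T4=31  T5=10  T6=27  T7=33
Turnaround(T6) = completion − arrival = 27 − 0 = 27

27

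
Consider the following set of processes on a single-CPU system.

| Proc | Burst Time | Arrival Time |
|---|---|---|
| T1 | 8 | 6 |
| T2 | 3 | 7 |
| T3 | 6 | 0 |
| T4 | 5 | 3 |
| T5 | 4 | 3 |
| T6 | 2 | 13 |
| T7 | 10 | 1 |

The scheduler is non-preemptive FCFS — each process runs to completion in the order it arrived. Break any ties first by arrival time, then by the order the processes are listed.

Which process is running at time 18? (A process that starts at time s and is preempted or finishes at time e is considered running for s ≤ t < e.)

Schedule: | T3 0-6 | T7 6-16 | T4 16-21 | T5 21-25 | T1 25-33 | T2 33-36 | T6 36-38 |
Completion: T1=33  T2=36  T3=6  T4=21  T5=25  T6=38  T7=16
Turnaround (C−A): T1=27  T2=29  T3=6  T4=18  T5=22  T6=25  T7=15

T4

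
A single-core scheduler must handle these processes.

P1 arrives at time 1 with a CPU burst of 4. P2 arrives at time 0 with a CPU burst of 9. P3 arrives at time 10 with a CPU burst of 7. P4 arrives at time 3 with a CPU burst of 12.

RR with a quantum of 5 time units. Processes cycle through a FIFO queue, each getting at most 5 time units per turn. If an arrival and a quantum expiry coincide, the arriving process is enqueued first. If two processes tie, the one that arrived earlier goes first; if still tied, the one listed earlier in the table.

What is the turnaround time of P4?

Timeline: | P2 0-5 | P1 5-9 | P4 9-14 | P2 14-18 | P3 18-23 | P4 23-28 | P3 28-30 | P4 30-32 |
Completion: P1=9  P2=18  P3=30  P4=32
Turnaround(P4) = completion − arrival = 32 − 3 = 29

29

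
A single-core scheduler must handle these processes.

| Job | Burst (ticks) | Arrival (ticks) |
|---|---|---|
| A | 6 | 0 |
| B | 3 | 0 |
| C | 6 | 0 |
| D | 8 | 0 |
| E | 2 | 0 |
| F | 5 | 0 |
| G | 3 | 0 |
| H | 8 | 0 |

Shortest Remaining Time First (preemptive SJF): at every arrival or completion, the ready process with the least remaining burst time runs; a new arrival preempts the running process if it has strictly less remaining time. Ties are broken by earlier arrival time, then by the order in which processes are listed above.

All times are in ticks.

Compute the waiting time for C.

19

Timeline: | E 0-2 | B 2-5 | G 5-8 | F 8-13 | A 13-19 | C 19-25 | D 25-33 | H 33-41 |
Completion: A=19  B=5  C=25  D=33  E=2  F=13  G=8  H=41
Turnaround (C−A): A=19  B=5  C=25  D=33  E=2  F=13  G=8  H=41
Waiting(C) = turnaround − burst = 25 − 6 = 19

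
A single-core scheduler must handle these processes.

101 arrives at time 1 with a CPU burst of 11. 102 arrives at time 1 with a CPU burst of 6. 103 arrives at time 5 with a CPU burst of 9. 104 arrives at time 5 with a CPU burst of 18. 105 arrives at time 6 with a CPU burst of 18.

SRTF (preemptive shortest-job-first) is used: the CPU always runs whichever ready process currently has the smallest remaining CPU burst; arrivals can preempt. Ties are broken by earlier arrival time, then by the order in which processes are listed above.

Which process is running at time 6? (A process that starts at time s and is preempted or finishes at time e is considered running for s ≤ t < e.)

Gantt: | idle 0-1 | 102 1-7 | 103 7-16 | 101 16-27 | 104 27-45 | 105 45-63 |
Completion: 101=27  102=7  103=16  104=45  105=63
Turnaround (C−A): 101=26  102=6  103=11  104=40  105=57

102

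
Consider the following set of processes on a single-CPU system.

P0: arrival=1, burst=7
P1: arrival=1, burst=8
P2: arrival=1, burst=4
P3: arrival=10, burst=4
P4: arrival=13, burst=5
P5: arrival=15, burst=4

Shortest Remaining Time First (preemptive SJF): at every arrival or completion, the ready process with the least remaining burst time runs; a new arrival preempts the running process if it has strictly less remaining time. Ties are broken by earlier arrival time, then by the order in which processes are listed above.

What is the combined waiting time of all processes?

Schedule: | idle 0-1 | P2 1-5 | P0 5-12 | P3 12-16 | P5 16-20 | P4 20-25 | P1 25-33 |
Completion: P0=12  P1=33  P2=5  P3=16  P4=25  P5=20
Waiting = turnaround − burst: P0=4, P1=24, P2=0, P3=2, P4=7, P5=1
Total waiting = 4 + 24 + 0 + 2 + 7 + 1 = 38

38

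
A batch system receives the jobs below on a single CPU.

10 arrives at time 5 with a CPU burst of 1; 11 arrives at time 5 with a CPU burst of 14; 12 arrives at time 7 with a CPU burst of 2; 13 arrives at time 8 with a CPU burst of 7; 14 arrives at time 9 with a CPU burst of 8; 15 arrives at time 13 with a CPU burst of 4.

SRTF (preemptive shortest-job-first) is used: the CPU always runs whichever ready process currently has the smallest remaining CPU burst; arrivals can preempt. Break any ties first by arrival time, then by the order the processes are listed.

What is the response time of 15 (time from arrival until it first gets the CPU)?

3

Timeline: | idle 0-5 | 10 5-6 | 11 6-7 | 12 7-9 | 13 9-16 | 15 16-20 | 14 20-28 | 11 28-41 |
Completion: 10=6  11=41  12=9  13=16  14=28  15=20
Turnaround (C−A): 10=1  11=36  12=2  13=8  14=19  15=7
Response(15) = first start − arrival = 16 − 13 = 3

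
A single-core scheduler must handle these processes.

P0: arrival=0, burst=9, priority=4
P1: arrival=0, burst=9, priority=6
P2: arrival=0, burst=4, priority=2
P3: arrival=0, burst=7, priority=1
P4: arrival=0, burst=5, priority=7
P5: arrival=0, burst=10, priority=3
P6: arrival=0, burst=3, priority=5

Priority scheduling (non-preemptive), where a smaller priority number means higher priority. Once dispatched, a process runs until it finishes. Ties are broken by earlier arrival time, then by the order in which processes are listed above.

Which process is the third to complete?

P5

Schedule: | P3 0-7 | P2 7-11 | P5 11-21 | P0 21-30 | P6 30-33 | P1 33-42 | P4 42-47 |
Completion: P0=30  P1=42  P2=11  P3=7  P4=47  P5=21  P6=33
Turnaround (C−A): P0=30  P1=42  P2=11  P3=7  P4=47  P5=21  P6=33
Finish order: P3 → P2 → P5 → P0 → P6 → P1 → P4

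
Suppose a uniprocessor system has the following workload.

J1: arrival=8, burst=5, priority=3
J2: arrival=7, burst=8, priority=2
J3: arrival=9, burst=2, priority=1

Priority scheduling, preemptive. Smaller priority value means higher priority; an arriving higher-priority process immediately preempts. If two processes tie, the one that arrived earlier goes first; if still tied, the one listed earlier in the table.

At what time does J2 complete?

17

Timeline: | idle 0-7 | J2 7-9 | J3 9-11 | J2 11-17 | J1 17-22 |
Completion: J1=22  J2=17  J3=11
Turnaround (C−A): J1=14  J2=10  J3=2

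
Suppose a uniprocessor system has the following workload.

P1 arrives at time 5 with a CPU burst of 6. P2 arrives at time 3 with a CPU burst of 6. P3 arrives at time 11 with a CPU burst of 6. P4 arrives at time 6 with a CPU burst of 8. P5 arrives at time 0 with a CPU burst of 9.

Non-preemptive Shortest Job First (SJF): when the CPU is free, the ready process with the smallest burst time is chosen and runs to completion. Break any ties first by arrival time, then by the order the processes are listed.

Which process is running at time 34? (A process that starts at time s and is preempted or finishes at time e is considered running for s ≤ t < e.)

Schedule: | P5 0-9 | P2 9-15 | P1 15-21 | P3 21-27 | P4 27-35 |
Completion: P1=21  P2=15  P3=27  P4=35  P5=9
Turnaround (C−A): P1=16  P2=12  P3=16  P4=29  P5=9

P4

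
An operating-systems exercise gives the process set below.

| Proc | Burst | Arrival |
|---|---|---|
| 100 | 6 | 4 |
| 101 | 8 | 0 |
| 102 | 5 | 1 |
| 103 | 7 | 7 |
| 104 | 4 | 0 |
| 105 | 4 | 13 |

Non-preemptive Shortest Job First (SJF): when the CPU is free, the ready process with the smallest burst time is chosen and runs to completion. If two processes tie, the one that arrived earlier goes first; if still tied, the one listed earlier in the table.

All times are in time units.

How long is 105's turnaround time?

6

Gantt: | 104 0-4 | 102 4-9 | 100 9-15 | 105 15-19 | 103 19-26 | 101 26-34 |
Completion: 100=15  101=34  102=9  103=26  104=4  105=19
Turnaround (C−A): 100=11  101=34  102=8  103=19  104=4  105=6
Turnaround(105) = completion − arrival = 19 − 13 = 6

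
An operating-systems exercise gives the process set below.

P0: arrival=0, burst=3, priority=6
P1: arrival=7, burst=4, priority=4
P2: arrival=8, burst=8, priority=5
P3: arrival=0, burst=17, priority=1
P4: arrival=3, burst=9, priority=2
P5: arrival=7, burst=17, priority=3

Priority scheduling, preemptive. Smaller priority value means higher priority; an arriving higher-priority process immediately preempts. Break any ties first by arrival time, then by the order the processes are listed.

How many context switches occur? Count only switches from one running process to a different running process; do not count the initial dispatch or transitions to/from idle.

Gantt: | P3 0-17 | P4 17-26 | P5 26-43 | P1 43-47 | P2 47-55 | P0 55-58 |
Completion: P0=58  P1=47  P2=55  P3=17  P4=26  P5=43
Turnaround (C−A): P0=58  P1=40  P2=47  P3=17  P4=23  P5=36

5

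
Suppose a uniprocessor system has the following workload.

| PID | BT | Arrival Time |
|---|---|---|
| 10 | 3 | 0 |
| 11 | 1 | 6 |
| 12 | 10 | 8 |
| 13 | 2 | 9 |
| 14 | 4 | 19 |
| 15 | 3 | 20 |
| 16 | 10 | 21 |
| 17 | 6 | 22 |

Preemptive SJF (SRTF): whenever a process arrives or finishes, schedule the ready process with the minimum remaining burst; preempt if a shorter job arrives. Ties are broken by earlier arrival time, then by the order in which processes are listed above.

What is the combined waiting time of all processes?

Schedule: | 10 0-3 | idle 3-6 | 11 6-7 | idle 7-8 | 12 8-9 | 13 9-11 | 12 11-20 | 15 20-23 | 14 23-27 | 17 27-33 | 16 33-43 |
Completion: 10=3  11=7  12=20  13=11  14=27  15=23  16=43  17=33
Waiting = turnaround − burst: 10=0, 11=0, 12=2, 13=0, 14=4, 15=0, 16=12, 17=5
Total waiting = 0 + 0 + 2 + 0 + 4 + 0 + 12 + 5 = 23

23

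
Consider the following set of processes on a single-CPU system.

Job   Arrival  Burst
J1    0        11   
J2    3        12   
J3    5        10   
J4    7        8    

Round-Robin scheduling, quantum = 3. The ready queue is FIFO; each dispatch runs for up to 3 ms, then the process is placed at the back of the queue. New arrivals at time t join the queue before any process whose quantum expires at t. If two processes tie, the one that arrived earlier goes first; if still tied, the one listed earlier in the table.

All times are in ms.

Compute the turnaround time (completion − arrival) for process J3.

36

Gantt: | J1 0-3 | J2 3-6 | J1 6-9 | J3 9-12 | J2 12-15 | J4 15-18 | J1 18-21 | J3 21-24 | J2 24-27 | J4 27-30 | J1 30-32 | J3 32-35 | J2 35-38 | J4 38-40 | J3 40-41 |
Completion: J1=32  J2=38  J3=41  J4=40
Turnaround(J3) = completion − arrival = 41 − 5 = 36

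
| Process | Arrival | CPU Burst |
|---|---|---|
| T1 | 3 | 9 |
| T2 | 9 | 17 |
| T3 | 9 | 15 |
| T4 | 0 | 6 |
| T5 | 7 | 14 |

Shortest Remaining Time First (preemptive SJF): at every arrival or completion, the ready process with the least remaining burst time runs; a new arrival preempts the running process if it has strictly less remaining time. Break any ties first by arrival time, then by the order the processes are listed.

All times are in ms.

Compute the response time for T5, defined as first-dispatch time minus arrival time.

8

Gantt: | T4 0-6 | T1 6-15 | T5 15-29 | T3 29-44 | T2 44-61 |
Completion: T1=15  T2=61  T3=44  T4=6  T5=29
Turnaround (C−A): T1=12  T2=52  T3=35  T4=6  T5=22
Response(T5) = first start − arrival = 15 − 7 = 8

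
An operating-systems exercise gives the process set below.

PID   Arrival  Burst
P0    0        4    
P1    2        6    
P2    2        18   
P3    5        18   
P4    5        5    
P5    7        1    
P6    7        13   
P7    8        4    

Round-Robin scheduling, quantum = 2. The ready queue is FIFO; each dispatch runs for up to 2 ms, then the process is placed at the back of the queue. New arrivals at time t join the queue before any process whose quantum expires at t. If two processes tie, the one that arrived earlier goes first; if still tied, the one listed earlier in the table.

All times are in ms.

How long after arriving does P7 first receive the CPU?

Schedule: | P0 0-2 | P1 2-4 | P2 4-6 | P0 6-8 | P1 8-10 | P3 10-12 | P4 12-14 | P2 14-16 | P5 16-17 | P6 17-19 | P7 19-21 | P1 21-23 | P3 23-25 | P4 25-27 | P2 27-29 | P6 29-31 | P7 31-33 | P3 33-35 | P4 35-36 | P2 36-38 | P6 38-40 | P3 40-42 | P2 42-44 | P6 44-46 | P3 46-48 | P2 48-50 | P6 50-52 | P3 52-54 | P2 54-56 | P6 56-58 | P3 58-60 | P2 60-62 | P6 62-63 | P3 63-65 | P2 65-67 | P3 67-69 |
Completion: P0=8  P1=23  P2=67  P3=69  P4=36  P5=17  P6=63  P7=33
Turnaround (C−A): P0=8  P1=21  P2=65  P3=64  P4=31  P5=10  P6=56  P7=25
Response(P7) = first start − arrival = 19 − 8 = 11

11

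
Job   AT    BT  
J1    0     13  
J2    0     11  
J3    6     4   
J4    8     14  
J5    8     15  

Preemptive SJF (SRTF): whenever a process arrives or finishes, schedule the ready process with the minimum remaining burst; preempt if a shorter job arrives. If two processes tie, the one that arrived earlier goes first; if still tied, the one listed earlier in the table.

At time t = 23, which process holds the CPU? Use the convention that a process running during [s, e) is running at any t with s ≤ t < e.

Gantt: | J2 0-6 | J3 6-10 | J2 10-15 | J1 15-28 | J4 28-42 | J5 42-57 |
Completion: J1=28  J2=15  J3=10  J4=42  J5=57
Turnaround (C−A): J1=28  J2=15  J3=4  J4=34  J5=49

J1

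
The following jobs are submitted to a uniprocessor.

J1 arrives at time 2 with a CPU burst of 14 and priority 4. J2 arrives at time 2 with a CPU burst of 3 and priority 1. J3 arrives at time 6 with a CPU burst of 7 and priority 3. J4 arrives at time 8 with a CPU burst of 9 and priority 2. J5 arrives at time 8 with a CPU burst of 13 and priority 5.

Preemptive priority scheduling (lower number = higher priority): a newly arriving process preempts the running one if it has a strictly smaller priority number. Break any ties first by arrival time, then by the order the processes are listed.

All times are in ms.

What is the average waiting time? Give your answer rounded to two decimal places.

Gantt: | idle 0-2 | J2 2-5 | J1 5-6 | J3 6-8 | J4 8-17 | J3 17-22 | J1 22-35 | J5 35-48 |
Completion: J1=35  J2=5  J3=22  J4=17  J5=48
Waiting times: J1=19, J2=0, J3=9, J4=0, J5=27
Average waiting = (19+0+9+0+27) / 5 = 55/5 = 11.00

11.00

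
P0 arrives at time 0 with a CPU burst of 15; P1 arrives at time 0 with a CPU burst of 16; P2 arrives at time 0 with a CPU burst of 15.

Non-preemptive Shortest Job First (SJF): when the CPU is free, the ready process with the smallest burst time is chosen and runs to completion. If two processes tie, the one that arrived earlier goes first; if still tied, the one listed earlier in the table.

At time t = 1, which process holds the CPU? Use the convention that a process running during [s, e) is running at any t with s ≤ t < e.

Schedule: | P0 0-15 | P2 15-30 | P1 30-46 |
Completion: P0=15  P1=46  P2=30
Turnaround (C−A): P0=15  P1=46  P2=30

P0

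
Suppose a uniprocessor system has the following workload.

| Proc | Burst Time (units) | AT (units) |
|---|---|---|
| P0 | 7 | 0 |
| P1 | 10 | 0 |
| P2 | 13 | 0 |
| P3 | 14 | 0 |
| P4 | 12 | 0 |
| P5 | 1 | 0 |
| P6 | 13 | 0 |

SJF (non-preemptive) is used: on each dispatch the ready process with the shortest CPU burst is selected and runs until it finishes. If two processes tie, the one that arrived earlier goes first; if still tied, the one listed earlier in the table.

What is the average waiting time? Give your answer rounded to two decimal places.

Gantt: | P5 0-1 | P0 1-8 | P1 8-18 | P4 18-30 | P2 30-43 | P6 43-56 | P3 56-70 |
Completion: P0=8  P1=18  P2=43  P3=70  P4=30  P5=1  P6=56
Turnaround (C−A): P0=8  P1=18  P2=43  P3=70  P4=30  P5=1  P6=56
Waiting times: P0=1, P1=8, P2=30, P3=56, P4=18, P5=0, P6=43
Average waiting = (1+8+30+56+18+0+43) / 7 = 156/7 = 22.29

22.29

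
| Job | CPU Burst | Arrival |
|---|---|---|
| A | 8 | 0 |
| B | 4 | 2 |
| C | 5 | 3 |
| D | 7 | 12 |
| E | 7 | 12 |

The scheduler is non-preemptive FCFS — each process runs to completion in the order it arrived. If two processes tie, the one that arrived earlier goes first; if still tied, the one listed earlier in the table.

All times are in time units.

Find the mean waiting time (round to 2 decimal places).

6.40

Timeline: | A 0-8 | B 8-12 | C 12-17 | D 17-24 | E 24-31 |
Completion: A=8  B=12  C=17  D=24  E=31
Waiting times: A=0, B=6, C=9, D=5, E=12
Average waiting = (0+6+9+5+12) / 5 = 32/5 = 6.40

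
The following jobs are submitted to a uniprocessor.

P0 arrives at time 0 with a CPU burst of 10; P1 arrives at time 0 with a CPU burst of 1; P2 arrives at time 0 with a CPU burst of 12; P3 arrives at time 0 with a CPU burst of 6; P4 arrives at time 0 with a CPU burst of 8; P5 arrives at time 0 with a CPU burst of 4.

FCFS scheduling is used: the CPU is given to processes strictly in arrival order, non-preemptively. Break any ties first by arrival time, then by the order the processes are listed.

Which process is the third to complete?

P2

Gantt: | P0 0-10 | P1 10-11 | P2 11-23 | P3 23-29 | P4 29-37 | P5 37-41 |
Completion: P0=10  P1=11  P2=23  P3=29  P4=37  P5=41
Turnaround (C−A): P0=10  P1=11  P2=23  P3=29  P4=37  P5=41
Finish order: P0 → P1 → P2 → P3 → P4 → P5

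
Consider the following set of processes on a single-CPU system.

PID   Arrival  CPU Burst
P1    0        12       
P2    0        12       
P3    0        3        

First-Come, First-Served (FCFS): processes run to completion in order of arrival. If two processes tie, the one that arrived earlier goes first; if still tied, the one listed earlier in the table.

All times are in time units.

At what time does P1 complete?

12

Gantt: | P1 0-12 | P2 12-24 | P3 24-27 |
Completion: P1=12  P2=24  P3=27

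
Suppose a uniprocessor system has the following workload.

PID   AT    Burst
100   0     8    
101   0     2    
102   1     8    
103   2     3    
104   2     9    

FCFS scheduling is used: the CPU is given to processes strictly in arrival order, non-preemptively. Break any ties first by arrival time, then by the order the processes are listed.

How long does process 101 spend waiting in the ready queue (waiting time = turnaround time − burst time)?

Schedule: | 100 0-8 | 101 8-10 | 102 10-18 | 103 18-21 | 104 21-30 |
Completion: 100=8  101=10  102=18  103=21  104=30
Turnaround (C−A): 100=8  101=10  102=17  103=19  104=28
Waiting(101) = turnaround − burst = 10 − 2 = 8

8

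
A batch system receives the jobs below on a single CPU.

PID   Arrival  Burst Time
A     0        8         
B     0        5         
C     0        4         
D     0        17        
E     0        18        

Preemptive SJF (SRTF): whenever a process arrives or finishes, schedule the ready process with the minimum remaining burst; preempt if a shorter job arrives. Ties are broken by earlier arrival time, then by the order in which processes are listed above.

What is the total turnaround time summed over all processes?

Gantt: | C 0-4 | B 4-9 | A 9-17 | D 17-34 | E 34-52 |
Completion: A=17  B=9  C=4  D=34  E=52
Turnaround = completion − arrival: A=17, B=9, C=4, D=34, E=52
Total turnaround = 17 + 9 + 4 + 34 + 52 = 116

116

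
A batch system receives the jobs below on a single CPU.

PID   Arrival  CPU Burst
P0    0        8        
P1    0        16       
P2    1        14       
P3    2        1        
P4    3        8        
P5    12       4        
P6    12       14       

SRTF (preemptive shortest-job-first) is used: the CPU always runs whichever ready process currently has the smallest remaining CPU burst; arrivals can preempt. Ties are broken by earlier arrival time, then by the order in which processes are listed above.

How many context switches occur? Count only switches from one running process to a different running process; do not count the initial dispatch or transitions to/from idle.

Schedule: | P0 0-2 | P3 2-3 | P0 3-9 | P4 9-12 | P5 12-16 | P4 16-21 | P2 21-35 | P6 35-49 | P1 49-65 |
Completion: P0=9  P1=65  P2=35  P3=3  P4=21  P5=16  P6=49

8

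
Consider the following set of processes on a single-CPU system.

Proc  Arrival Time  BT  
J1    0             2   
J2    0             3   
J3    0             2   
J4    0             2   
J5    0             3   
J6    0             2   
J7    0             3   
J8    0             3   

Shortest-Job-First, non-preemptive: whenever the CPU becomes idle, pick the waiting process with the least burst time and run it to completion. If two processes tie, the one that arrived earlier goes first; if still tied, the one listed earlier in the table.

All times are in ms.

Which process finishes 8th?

J8

Timeline: | J1 0-2 | J3 2-4 | J4 4-6 | J6 6-8 | J2 8-11 | J5 11-14 | J7 14-17 | J8 17-20 |
Completion: J1=2  J2=11  J3=4  J4=6  J5=14  J6=8  J7=17  J8=20
Turnaround (C−A): J1=2  J2=11  J3=4  J4=6  J5=14  J6=8  J7=17  J8=20
Finish order: J1 → J3 → J4 → J6 → J2 → J5 → J7 → J8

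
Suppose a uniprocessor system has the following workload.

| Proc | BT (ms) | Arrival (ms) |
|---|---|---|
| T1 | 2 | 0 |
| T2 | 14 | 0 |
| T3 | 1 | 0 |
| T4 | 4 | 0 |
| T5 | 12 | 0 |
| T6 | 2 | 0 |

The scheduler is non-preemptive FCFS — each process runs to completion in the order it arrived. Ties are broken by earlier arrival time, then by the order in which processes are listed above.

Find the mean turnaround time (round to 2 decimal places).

Gantt: | T1 0-2 | T2 2-16 | T3 16-17 | T4 17-21 | T5 21-33 | T6 33-35 |
Completion: T1=2  T2=16  T3=17  T4=21  T5=33  T6=35
Turnaround times: T1=2, T2=16, T3=17, T4=21, T5=33, T6=35
Average turnaround = (2+16+17+21+33+35) / 6 = 124/6 = 20.67

20.67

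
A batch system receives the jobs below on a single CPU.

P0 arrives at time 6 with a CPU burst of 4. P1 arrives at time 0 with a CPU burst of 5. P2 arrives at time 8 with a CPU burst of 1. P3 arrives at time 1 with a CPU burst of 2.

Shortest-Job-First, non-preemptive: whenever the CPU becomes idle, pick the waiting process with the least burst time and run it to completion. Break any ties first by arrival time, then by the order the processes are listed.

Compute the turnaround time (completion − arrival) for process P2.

4

Schedule: | P1 0-5 | P3 5-7 | P0 7-11 | P2 11-12 |
Completion: P0=11  P1=5  P2=12  P3=7
Turnaround (C−A): P0=5  P1=5  P2=4  P3=6
Turnaround(P2) = completion − arrival = 12 − 8 = 4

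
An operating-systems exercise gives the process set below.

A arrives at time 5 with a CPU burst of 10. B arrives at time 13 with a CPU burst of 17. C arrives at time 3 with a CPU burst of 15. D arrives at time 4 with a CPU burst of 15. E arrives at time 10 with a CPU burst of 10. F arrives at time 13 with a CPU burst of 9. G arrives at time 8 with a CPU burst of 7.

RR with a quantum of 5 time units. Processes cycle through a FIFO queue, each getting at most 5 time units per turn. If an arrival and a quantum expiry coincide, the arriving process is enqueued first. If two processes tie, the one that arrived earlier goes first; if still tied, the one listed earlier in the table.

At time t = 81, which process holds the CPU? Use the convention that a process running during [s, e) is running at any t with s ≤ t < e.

B

Schedule: | idle 0-3 | C 3-8 | D 8-13 | A 13-18 | G 18-23 | C 23-28 | E 28-33 | B 33-38 | F 38-43 | D 43-48 | A 48-53 | G 53-55 | C 55-60 | E 60-65 | B 65-70 | F 70-74 | D 74-79 | B 79-86 |
Completion: A=53  B=86  C=60  D=79  E=65  F=74  G=55
Turnaround (C−A): A=48  B=73  C=57  D=75  E=55  F=61  G=47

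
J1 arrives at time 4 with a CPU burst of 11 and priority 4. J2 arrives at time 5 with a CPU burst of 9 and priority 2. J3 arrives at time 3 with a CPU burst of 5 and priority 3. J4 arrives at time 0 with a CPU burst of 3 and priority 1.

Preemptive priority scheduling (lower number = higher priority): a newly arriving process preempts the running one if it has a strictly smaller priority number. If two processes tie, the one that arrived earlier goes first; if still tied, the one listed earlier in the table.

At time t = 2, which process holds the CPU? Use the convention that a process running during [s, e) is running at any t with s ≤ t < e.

J4

Timeline: | J4 0-3 | J3 3-5 | J2 5-14 | J3 14-17 | J1 17-28 |
Completion: J1=28  J2=14  J3=17  J4=3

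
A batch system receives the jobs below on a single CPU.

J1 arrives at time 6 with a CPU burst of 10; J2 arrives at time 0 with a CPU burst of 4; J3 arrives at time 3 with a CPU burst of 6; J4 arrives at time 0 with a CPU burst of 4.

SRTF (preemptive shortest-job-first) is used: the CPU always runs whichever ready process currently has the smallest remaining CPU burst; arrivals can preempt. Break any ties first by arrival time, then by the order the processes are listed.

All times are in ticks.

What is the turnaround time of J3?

11

Timeline: | J2 0-4 | J4 4-8 | J3 8-14 | J1 14-24 |
Completion: J1=24  J2=4  J3=14  J4=8
Turnaround (C−A): J1=18  J2=4  J3=11  J4=8
Turnaround(J3) = completion − arrival = 14 − 3 = 11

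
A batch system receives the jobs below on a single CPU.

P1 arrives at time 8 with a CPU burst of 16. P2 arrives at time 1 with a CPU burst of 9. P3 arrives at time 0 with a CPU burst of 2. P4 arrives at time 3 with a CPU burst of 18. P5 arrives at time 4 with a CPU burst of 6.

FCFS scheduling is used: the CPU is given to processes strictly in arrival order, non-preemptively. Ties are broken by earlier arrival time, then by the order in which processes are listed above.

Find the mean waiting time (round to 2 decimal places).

Schedule: | P3 0-2 | P2 2-11 | P4 11-29 | P5 29-35 | P1 35-51 |
Completion: P1=51  P2=11  P3=2  P4=29  P5=35
Turnaround (C−A): P1=43  P2=10  P3=2  P4=26  P5=31
Waiting times: P1=27, P2=1, P3=0, P4=8, P5=25
Average waiting = (27+1+0+8+25) / 5 = 61/5 = 12.20

12.20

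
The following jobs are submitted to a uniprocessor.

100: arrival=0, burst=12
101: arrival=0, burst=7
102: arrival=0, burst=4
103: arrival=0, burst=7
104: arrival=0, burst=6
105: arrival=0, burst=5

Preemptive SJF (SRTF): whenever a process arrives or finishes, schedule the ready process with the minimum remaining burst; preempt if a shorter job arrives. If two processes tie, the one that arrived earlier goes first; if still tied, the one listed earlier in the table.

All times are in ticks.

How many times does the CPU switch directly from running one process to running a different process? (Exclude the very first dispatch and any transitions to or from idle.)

5

Gantt: | 102 0-4 | 105 4-9 | 104 9-15 | 101 15-22 | 103 22-29 | 100 29-41 |
Completion: 100=41  101=22  102=4  103=29  104=15  105=9
Turnaround (C−A): 100=41  101=22  102=4  103=29  104=15  105=9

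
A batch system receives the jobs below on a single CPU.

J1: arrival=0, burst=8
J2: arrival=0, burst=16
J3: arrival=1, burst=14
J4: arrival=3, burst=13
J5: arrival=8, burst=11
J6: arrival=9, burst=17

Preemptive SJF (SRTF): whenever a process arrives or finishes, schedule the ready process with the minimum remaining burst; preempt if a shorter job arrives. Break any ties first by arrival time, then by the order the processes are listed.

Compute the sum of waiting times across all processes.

146

Schedule: | J1 0-8 | J5 8-19 | J4 19-32 | J3 32-46 | J2 46-62 | J6 62-79 |
Completion: J1=8  J2=62  J3=46  J4=32  J5=19  J6=79
Turnaround (C−A): J1=8  J2=62  J3=45  J4=29  J5=11  J6=70
Waiting = turnaround − burst: J1=0, J2=46, J3=31, J4=16, J5=0, J6=53
Total waiting = 0 + 46 + 31 + 16 + 0 + 53 = 146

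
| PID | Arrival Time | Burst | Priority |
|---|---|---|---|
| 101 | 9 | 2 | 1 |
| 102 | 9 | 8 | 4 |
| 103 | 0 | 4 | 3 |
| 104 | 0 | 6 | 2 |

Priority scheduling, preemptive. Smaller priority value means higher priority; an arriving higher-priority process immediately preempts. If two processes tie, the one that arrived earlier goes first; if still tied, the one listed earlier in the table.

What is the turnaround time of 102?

11

Schedule: | 104 0-6 | 103 6-9 | 101 9-11 | 103 11-12 | 102 12-20 |
Completion: 101=11  102=20  103=12  104=6
Turnaround (C−A): 101=2  102=11  103=12  104=6
Turnaround(102) = completion − arrival = 20 − 9 = 11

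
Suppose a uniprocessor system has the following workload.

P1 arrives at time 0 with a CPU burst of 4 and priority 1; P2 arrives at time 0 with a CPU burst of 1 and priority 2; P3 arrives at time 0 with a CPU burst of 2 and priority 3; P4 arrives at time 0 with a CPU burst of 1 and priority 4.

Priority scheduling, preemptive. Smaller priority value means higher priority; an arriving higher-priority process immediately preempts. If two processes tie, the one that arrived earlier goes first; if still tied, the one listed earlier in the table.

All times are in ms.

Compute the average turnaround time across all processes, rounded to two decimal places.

Gantt: | P1 0-4 | P2 4-5 | P3 5-7 | P4 7-8 |
Completion: P1=4  P2=5  P3=7  P4=8
Turnaround times: P1=4, P2=5, P3=7, P4=8
Average turnaround = (4+5+7+8) / 4 = 24/4 = 6.00

6.00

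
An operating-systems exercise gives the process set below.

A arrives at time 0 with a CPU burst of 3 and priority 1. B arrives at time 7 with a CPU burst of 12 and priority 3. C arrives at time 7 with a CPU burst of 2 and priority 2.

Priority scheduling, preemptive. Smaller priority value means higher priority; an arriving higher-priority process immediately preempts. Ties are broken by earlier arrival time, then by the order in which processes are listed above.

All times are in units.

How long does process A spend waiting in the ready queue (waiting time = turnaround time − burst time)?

0

Gantt: | A 0-3 | idle 3-7 | C 7-9 | B 9-21 |
Completion: A=3  B=21  C=9
Turnaround (C−A): A=3  B=14  C=2
Waiting(A) = turnaround − burst = 3 − 3 = 0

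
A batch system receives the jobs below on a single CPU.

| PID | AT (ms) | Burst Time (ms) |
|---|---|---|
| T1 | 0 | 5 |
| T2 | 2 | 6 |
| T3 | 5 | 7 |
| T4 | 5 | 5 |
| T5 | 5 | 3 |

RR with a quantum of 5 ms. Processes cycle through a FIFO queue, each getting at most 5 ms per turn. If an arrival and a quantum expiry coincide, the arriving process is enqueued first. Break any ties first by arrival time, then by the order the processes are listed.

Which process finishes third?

T5

Gantt: | T1 0-5 | T2 5-10 | T3 10-15 | T4 15-20 | T5 20-23 | T2 23-24 | T3 24-26 |
Completion: T1=5  T2=24  T3=26  T4=20  T5=23
Turnaround (C−A): T1=5  T2=22  T3=21  T4=15  T5=18
Finish order: T1 → T4 → T5 → T2 → T3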